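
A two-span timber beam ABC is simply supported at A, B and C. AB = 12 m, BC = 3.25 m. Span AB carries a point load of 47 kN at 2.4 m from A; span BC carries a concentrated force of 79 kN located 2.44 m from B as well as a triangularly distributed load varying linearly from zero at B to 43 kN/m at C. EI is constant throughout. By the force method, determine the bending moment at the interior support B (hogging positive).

Take M_B as the redundant. Released structure: two simple spans AB and BC with a hinge at B.
Rotations at B on the released spans (each span's end-slope, ×1/EI):
  span AB: point load 47 at a = 2.4: Pab(L + a)/(6LEI) = 216.6/EI
  span BC: point load 79 at a = 2.44: Pab(L + b)/(6LEI) = 32.51/EI
  span BC: triangular load, peak 43: 7w₀L³/(360EI) = 28.7/EI
  relative rotation θ_0 = (216.6 + 61.21)/EI = 277.8/EI
A unit hogging moment at B produces rotation L₁/(3EI) + L₂/(3EI) = 5.083/EI.
Compatibility: M_B·(L₁+L₂)/(3EI) = θ_0, giving M_B = 54.65 kN·m (hogging).

M_B = 54.65 kN·m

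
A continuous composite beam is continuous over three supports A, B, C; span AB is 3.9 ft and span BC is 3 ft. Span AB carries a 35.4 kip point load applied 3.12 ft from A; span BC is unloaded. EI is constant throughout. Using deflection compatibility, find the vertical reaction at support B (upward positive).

Take M_B as the redundant. Released structure: two simple spans AB and BC with a hinge at B.
Rotations at B on the released spans (each span's end-slope, ×1/EI):
  span AB: point load 35.4 at a = 3.12: Pab(L + a)/(6LEI) = 25.84/EI
  relative rotation θ_0 = (25.84 + 0)/EI = 25.84/EI
A unit hogging moment at B produces rotation L₁/(3EI) + L₂/(3EI) = 2.3/EI.
Slope continuity at B: θ_0 = M_B·2.3/EI, so M_B = 25.84/2.3 = 11.24 kip·ft (hogging).
Span AB, ΣM about A with M_B applied at B: R_B^{AB}·3.9 = 110.4 + 11.24, so R_B^{AB} = 31.2 kip and R_A = 35.4 − 31.2 = 4.199 kip.
Span BC, ΣM about C: R_B^{BC}·3 = 0 + 11.24, so R_B^{BC} = 3.746 kip and R_C = 0 − 3.746 = -3.746 kip.
R_B = 31.2 + 3.746 = 34.95 kip.

R_B = 34.95 kip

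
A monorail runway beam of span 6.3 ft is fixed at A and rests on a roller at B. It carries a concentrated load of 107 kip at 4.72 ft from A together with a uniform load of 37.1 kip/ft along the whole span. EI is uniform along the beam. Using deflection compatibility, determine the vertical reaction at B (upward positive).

Release the roller at B. Primary structure: cantilever fixed at A.
Primary-structure tip deflection at B by superposition:
  point load 107 at a = 4.72: Pa²(3L − a)/(6EI) = 5634/EI
  UDL 37.1: wL⁴/(8EI) = 7305/EI
  δ_0 = 12939/EI
Tip deflection under a unit load at B: L³/(3EI) = 83.35/EI.
The prop prevents deflection at B: R_B = δ_0/δ_{BB} = 12939/83.35 = 155.2 kip.

R_B = 155.2 kip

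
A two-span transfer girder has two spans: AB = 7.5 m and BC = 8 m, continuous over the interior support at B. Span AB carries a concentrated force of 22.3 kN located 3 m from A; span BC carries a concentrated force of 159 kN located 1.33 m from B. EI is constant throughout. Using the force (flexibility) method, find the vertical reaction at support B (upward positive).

Insert a hinge at B; M_B is the redundant, and each span becomes simply supported.
End slopes at the hinge B, treating each span as simply supported:
  span AB: point load 22.3 at a = 3: Pab(L + a)/(6LEI) = 70.25/EI
  span BC: point load 159 at a = 1.33: Pab(L + b)/(6LEI) = 431.1/EI
  relative rotation θ_0 = (70.25 + 431.1)/EI = 501.3/EI
A unit hogging moment at B produces rotation L₁/(3EI) + L₂/(3EI) = 5.167/EI.
Slope continuity at B: θ_0 = M_B·5.167/EI, so M_B = 501.3/5.167 = 97.03 kN·m (hogging).
Span AB, ΣM about A with M_B applied at B: R_B^{AB}·7.5 = 66.9 + 97.03, so R_B^{AB} = 21.86 kN and R_A = 22.3 − 21.86 = 0.4424 kN.
Span BC, ΣM about C: R_B^{BC}·8 = 1061 + 97.03, so R_B^{BC} = 144.7 kN and R_C = 159 − 144.7 = 14.3 kN.
R_B = 21.86 + 144.7 = 166.6 kN.

R_B = 166.6 kN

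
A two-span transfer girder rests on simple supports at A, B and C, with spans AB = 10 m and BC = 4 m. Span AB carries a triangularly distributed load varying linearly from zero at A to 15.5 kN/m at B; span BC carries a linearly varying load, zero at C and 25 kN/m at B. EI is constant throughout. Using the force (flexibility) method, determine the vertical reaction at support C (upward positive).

R_C = -3.69 kN

Take M_B as the redundant. Released structure: two simple spans AB and BC with a hinge at B.
End slopes at the hinge B, treating each span as simply supported:
  span AB: triangular load, peak 15.5: w₀L³/(45EI) = 344.4/EI
  span BC: triangular load, peak 25: w₀L³/(45EI) = 35.56/EI
  relative rotation θ_0 = (344.4 + 35.56)/EI = 380/EI
A unit hogging moment at B produces rotation L₁/(3EI) + L₂/(3EI) = 4.667/EI.
Slope continuity at B: θ_0 = M_B·4.667/EI, so M_B = 380/4.667 = 81.43 kN·m (hogging).
Span BC, ΣM about C: R_B^{BC}·4 = 133.3 + 81.43, so R_B^{BC} = 53.69 kN and R_C = 50 − 53.69 = -3.69 kN.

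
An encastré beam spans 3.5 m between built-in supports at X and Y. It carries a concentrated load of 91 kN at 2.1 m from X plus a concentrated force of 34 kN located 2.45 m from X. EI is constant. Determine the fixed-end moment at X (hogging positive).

M_X = 38.07 kN·m

Take the two fixed-end moments M_X, M_Y as redundants; the released structure is the simple span XY.
Simple-span end rotations at X and Y under the given loads:
  at X: point load 91 at a = 2.1: Pab(L + b)/(6LEI) = 62.43/EI
  at Y: point load 91 at a = 2.1: Pab(L + a)/(6LEI) = 71.34/EI
  at X: point load 34 at a = 2.45: Pab(L + b)/(6LEI) = 18.95/EI
  at Y: point load 34 at a = 2.45: Pab(L + a)/(6LEI) = 24.78/EI
  θ_X0 = 81.38/EI,  θ_Y0 = 96.13/EI
Flexibility coefficients: a unit moment at one end gives L/(3EI) there and L/(6EI) at the far end, so f₁₁ = f₂₂ = 1.167/EI and f₁₂ = f₂₁ = 0.5833/EI.
Compatibility — zero rotation at each built-in end:
  1.167 M_X + 0.5833 M_Y = 81.38
  0.5833 M_X + 1.167 M_Y = 96.13
Solving the pair gives M_X = 38.07 kN·m and M_Y = 63.36 kN·m (hogging).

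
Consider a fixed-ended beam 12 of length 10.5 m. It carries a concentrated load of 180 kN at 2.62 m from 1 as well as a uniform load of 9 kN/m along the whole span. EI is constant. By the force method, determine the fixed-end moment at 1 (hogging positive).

M_1 = 348.3 kN·m

Take the two fixed-end moments M_1, M_2 as redundants; the released structure is the simple span 12.
Simple-span end rotations at 1 and 2 under the given loads:
  at 1: point load 180 at a = 2.62: Pab(L + b)/(6LEI) = 1084/EI
  at 2: point load 180 at a = 2.62: Pab(L + a)/(6LEI) = 773.9/EI
  at 1: UDL 9: wL³/(24EI) = 434.1/EI
  at 2: UDL 9: wL³/(24EI) = 434.1/EI
  θ_10 = 1518/EI,  θ_20 = 1208/EI
Flexibility coefficients: a unit moment at one end gives L/(3EI) there and L/(6EI) at the far end, so f₁₁ = f₂₂ = 3.5/EI and f₁₂ = f₂₁ = 1.75/EI.
Compatibility — zero rotation at each built-in end:
  3.5 M_1 + 1.75 M_2 = 1518
  1.75 M_1 + 3.5 M_2 = 1208
Solving the pair gives M_1 = 348.3 kN·m and M_2 = 171 kN·m (hogging).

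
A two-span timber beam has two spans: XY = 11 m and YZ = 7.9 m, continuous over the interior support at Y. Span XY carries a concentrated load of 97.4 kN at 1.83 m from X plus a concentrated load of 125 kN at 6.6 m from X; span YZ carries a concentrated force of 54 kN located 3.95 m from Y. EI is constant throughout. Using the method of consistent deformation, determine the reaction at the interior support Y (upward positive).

R_Y = 169.9 kN

Insert a hinge at Y; M_Y is the redundant, and each span becomes simply supported.
End slopes at the hinge Y, treating each span as simply supported:
  span XY: point load 97.4 at a = 1.83: Pab(L + a)/(6LEI) = 317.7/EI
  span XY: point load 125 at a = 6.6: Pab(L + a)/(6LEI) = 968/EI
  span YZ: point load 54 at a = 3.95: Pab(L + b)/(6LEI) = 210.6/EI
  relative rotation θ_0 = (1286 + 210.6)/EI = 1496/EI
A unit hogging moment at Y produces rotation L₁/(3EI) + L₂/(3EI) = 6.3/EI.
Slope continuity at Y: θ_0 = M_Y·6.3/EI, so M_Y = 1496/6.3 = 237.5 kN·m (hogging).
Span XY, ΣM about X with M_Y applied at Y: R_Y^{XY}·11 = 1003 + 237.5, so R_Y^{XY} = 112.8 kN and R_X = 222.4 − 112.8 = 109.6 kN.
Span YZ, ΣM about Z: R_Y^{YZ}·7.9 = 213.3 + 237.5, so R_Y^{YZ} = 57.07 kN and R_Z = 54 − 57.07 = -3.066 kN.
R_Y = 112.8 + 57.07 = 169.9 kN.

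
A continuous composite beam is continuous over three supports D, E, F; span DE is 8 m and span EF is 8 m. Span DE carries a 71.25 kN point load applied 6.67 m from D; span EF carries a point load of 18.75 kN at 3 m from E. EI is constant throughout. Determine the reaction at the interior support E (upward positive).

R_E = 83.75 kN

Release continuity at E by inserting a hinge; the redundant is the internal moment M_E. The primary structure is two simply-supported spans DE and EF.
End slopes at the hinge E, treating each span as simply supported:
  span DE: point load 71.25 at a = 6.67: Pab(L + a)/(6LEI) = 193.2/EI
  span EF: point load 18.75 at a = 3: Pab(L + b)/(6LEI) = 76.17/EI
  relative rotation θ_0 = (193.2 + 76.17)/EI = 269.3/EI
A unit hogging moment at E produces rotation L₁/(3EI) + L₂/(3EI) = 5.333/EI.
Compatibility: M_E·(L₁+L₂)/(3EI) = θ_0, giving M_E = 50.5 kN·m (hogging).
Span DE, ΣM about D with M_E applied at E: R_E^{DE}·8 = 475.2 + 50.5, so R_E^{DE} = 65.72 kN and R_D = 71.25 − 65.72 = 5.532 kN.
Span EF, ΣM about F: R_E^{EF}·8 = 93.75 + 50.5, so R_E^{EF} = 18.03 kN and R_F = 18.75 − 18.03 = 0.7184 kN.
R_E = 65.72 + 18.03 = 83.75 kN.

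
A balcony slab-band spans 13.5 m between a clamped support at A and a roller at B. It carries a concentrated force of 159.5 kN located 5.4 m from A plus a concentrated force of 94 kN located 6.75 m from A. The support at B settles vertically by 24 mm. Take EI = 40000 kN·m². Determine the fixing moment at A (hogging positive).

M_A = 667.2 kN·m

Release the roller at B. Primary structure: cantilever fixed at A.
Downward deflection at the released point B due to the loads:
  point load 159.5 at a = 5.4: Pa²(3L − a)/(6EI) = 27208/EI
  point load 94 at a = 6.75: Pa²(3L − a)/(6EI) = 24091/EI
  δ_0 = 51300/EI
Flexibility coefficient — unit upward force at B: δ_{BB} = L³/(3EI) = 820.1/EI.
With EI = 40000 kN·m²: δ_0 = 1.2825 m and δ_{BB} = 0.020503 m/kN.
Compatibility — the beam at B must follow the support down by 0.024 m: δ_0 − R_B·δ_{BB} = 0.024, so R_B = (1.2825 − 0.024)/0.020503 = 61.38 kN.
Moment equilibrium about A: M_A = Σ(load moments about A) − R_B·L = 1496 − 61.38×13.5 = 667.2 kN·m.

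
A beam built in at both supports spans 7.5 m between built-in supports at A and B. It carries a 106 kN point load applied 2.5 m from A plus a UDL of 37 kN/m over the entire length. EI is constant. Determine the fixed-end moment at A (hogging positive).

M_A = 291.2 kN·m

Take the two fixed-end moments M_A, M_B as redundants; the released structure is the simple span AB.
Simple-span end rotations at A and B under the given loads:
  at A: point load 106 at a = 2.5: Pab(L + b)/(6LEI) = 368.1/EI
  at B: point load 106 at a = 2.5: Pab(L + a)/(6LEI) = 294.4/EI
  at A: UDL 37: wL³/(24EI) = 650.4/EI
  at B: UDL 37: wL³/(24EI) = 650.4/EI
  θ_A0 = 1018/EI,  θ_B0 = 944.8/EI
Flexibility coefficients: a unit moment at one end gives L/(3EI) there and L/(6EI) at the far end, so f₁₁ = f₂₂ = 2.5/EI and f₁₂ = f₂₁ = 1.25/EI.
Compatibility — zero rotation at each built-in end:
  2.5 M_A + 1.25 M_B = 1018
  1.25 M_A + 2.5 M_B = 944.8
Solving the pair gives M_A = 291.2 kN·m and M_B = 232.3 kN·m (hogging).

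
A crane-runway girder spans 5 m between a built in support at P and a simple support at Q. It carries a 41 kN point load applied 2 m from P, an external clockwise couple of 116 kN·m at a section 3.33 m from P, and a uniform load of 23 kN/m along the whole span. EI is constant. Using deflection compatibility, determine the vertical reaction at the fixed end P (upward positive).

R_P = 73.43 kN

Remove the prop at Q; the released (primary) structure is a cantilever built in at P.
Downward deflection at the released point Q due to the loads:
  point load 41 at a = 2: Pa²(3L − a)/(6EI) = 355.3/EI
  clockwise couple 116 at a = 3.33: M₀a(2L − a)/(2EI) = 1288/EI
  UDL 23: wL⁴/(8EI) = 1797/EI
  δ_0 = 3440/EI
Flexibility coefficient — unit upward force at Q: δ_{QQ} = L³/(3EI) = 41.67/EI.
The prop prevents deflection at Q: R_Q = δ_0/δ_{QQ} = 3440/41.67 = 82.57 kN.
Vertical equilibrium: R_P = ΣP − R_Q = 156 − 82.57 = 73.43 kN.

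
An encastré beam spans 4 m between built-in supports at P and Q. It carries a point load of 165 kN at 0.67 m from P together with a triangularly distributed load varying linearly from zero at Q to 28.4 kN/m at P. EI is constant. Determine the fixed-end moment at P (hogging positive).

Release both end moments; the primary structure is a simply-supported span PQ with redundants M_P and M_Q.
End rotations of the released simple span under the applied load (×1/EI):
  at P: point load 165 at a = 0.67: Pab(L + b)/(6LEI) = 112.4/EI
  at Q: point load 165 at a = 0.67: Pab(L + a)/(6LEI) = 71.63/EI
  at P: triangular load, peak 28.4: w₀L³/(45EI) = 40.39/EI
  at Q: triangular load, peak 28.4: 7w₀L³/(360EI) = 35.34/EI
  θ_P0 = 152.8/EI,  θ_Q0 = 107/EI
Flexibility coefficients: a unit moment at one end gives L/(3EI) there and L/(6EI) at the far end, so f₁₁ = f₂₂ = 1.333/EI and f₁₂ = f₂₁ = 0.6667/EI.
Compatibility — zero rotation at each built-in end:
  1.333 M_P + 0.6667 M_Q = 152.8
  0.6667 M_P + 1.333 M_Q = 107
Solving the pair gives M_P = 99.34 kN·m and M_Q = 30.56 kN·m (hogging).

M_P = 99.34 kN·m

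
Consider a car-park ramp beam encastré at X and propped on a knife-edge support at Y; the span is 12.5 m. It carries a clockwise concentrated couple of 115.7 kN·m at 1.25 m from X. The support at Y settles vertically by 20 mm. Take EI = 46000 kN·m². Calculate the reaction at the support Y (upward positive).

Take the reaction at Y as the redundant and release it; the primary structure is a cantilever fixed at X.
Deflection at Y on the released cantilever, summing each load's contribution:
  clockwise couple 115.7 at a = 1.25: M₀a(2L − a)/(2EI) = 1717/EI
Tip deflection under a unit load at Y: L³/(3EI) = 651/EI.
With EI = 46000 kN·m²: δ_0 = 0.037335 m and δ_{YY} = 0.014153 m/kN.
Compatibility — the beam at Y must follow the support down by 0.02 m: δ_0 − R_Y·δ_{YY} = 0.02, so R_Y = (0.037335 − 0.02)/0.014153 = 1.225 kN.

R_Y = 1.225 kN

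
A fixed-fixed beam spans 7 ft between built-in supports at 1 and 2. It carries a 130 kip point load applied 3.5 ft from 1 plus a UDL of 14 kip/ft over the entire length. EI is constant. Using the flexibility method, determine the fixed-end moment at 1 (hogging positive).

M_1 = 170.9 kip·ft

Release both end moments; the primary structure is a simply-supported span 12 with redundants M_1 and M_2.
On the primary (simply-supported) span, the end slopes from the loading are:
  at 1: point load 130 at a = 3.5: Pab(L + b)/(6LEI) = 398.1/EI
  at 2: point load 130 at a = 3.5: Pab(L + a)/(6LEI) = 398.1/EI
  at 1: UDL 14: wL³/(24EI) = 200.1/EI
  at 2: UDL 14: wL³/(24EI) = 200.1/EI
  θ_10 = 598.2/EI,  θ_20 = 598.2/EI
Flexibility coefficients: a unit moment at one end gives L/(3EI) there and L/(6EI) at the far end, so f₁₁ = f₂₂ = 2.333/EI and f₁₂ = f₂₁ = 1.167/EI.
Compatibility — zero rotation at each built-in end:
  2.333 M_1 + 1.167 M_2 = 598.2
  1.167 M_1 + 2.333 M_2 = 598.2
Solving the pair gives M_1 = 170.9 kip·ft and M_2 = 170.9 kip·ft (hogging).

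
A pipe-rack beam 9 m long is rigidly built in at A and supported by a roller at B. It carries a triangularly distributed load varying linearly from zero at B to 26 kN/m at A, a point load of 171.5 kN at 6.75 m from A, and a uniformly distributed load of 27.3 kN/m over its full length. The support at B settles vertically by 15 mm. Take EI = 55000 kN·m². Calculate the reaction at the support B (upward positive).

R_B = 220.7 kN

Choose R_B as the redundant. The primary structure is the cantilever fixed at A.
Free-end deflection of the primary structure under the applied loading (downward +):
  triangular load, peak 26 at the fixed end: w₀L⁴/(30EI) = 5686/EI
  point load 171.5 at a = 6.75: Pa²(3L − a)/(6EI) = 26372/EI
  UDL 27.3: wL⁴/(8EI) = 22389/EI
  δ_0 = 54448/EI
Flexibility coefficient — unit upward force at B: δ_{BB} = L³/(3EI) = 243/EI.
With EI = 55000 kN·m²: δ_0 = 0.98996 m and δ_{BB} = 0.004418 m/kN.
Compatibility — the beam at B must follow the support down by 0.015 m: δ_0 − R_B·δ_{BB} = 0.015, so R_B = (0.98996 − 0.015)/0.004418 = 220.7 kN.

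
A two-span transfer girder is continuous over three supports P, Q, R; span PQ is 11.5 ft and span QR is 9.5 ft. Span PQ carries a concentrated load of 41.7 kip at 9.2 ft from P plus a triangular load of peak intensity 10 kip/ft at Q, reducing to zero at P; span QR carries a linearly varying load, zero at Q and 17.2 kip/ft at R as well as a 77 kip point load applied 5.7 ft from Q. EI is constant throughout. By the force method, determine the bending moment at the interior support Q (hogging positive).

M_Q = 182.7 kip·ft

Insert a hinge at Q; M_Q is the redundant, and each span becomes simply supported.
End slopes at the hinge Q, treating each span as simply supported:
  span PQ: point load 41.7 at a = 9.2: Pab(L + a)/(6LEI) = 264.7/EI
  span PQ: triangular load, peak 10: w₀L³/(45EI) = 338/EI
  span QR: triangular load, peak 17.2: 7w₀L³/(360EI) = 286.7/EI
  span QR: point load 77 at a = 5.7: Pab(L + b)/(6LEI) = 389.2/EI
  relative rotation θ_0 = (602.7 + 675.9)/EI = 1279/EI
A unit hogging moment at Q produces rotation L₁/(3EI) + L₂/(3EI) = 7/EI.
Slope continuity at Q: θ_0 = M_Q·7/EI, so M_Q = 1279/7 = 182.7 kip·ft (hogging).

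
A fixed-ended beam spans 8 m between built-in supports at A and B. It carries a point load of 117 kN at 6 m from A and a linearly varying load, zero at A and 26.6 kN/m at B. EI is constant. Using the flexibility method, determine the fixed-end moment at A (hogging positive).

Release both end moments; the primary structure is a simply-supported span AB with redundants M_A and M_B.
On the primary (simply-supported) span, the end slopes from the loading are:
  at A: point load 117 at a = 6: Pab(L + b)/(6LEI) = 292.5/EI
  at B: point load 117 at a = 6: Pab(L + a)/(6LEI) = 409.5/EI
  at A: triangular load, peak 26.6: 7w₀L³/(360EI) = 264.8/EI
  at B: triangular load, peak 26.6: w₀L³/(45EI) = 302.6/EI
  θ_A0 = 557.3/EI,  θ_B0 = 712.1/EI
Flexibility coefficients: a unit moment at one end gives L/(3EI) there and L/(6EI) at the far end, so f₁₁ = f₂₂ = 2.667/EI and f₁₂ = f₂₁ = 1.333/EI.
Compatibility — zero rotation at each built-in end:
  2.667 M_A + 1.333 M_B = 557.3
  1.333 M_A + 2.667 M_B = 712.1
Solving the pair gives M_A = 100.6 kN·m and M_B = 216.7 kN·m (hogging).

M_A = 100.6 kN·m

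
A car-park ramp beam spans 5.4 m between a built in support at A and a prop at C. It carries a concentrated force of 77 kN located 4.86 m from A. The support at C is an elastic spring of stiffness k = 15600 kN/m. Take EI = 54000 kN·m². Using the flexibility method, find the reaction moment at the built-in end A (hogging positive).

Remove the prop at C; the released (primary) structure is a cantilever built in at A.
Downward deflection at the released point C due to the loads:
  point load 77 at a = 4.86: Pa²(3L − a)/(6EI) = 3437/EI
Flexibility coefficient — unit upward force at C: δ_{CC} = L³/(3EI) = 52.49/EI.
With EI = 54000 kN·m²: δ_0 = 0.063655 m and δ_{CC} = 0.000972 m/kN.
Compatibility — the spring shortens by R_C/k under the reaction it provides: δ_0 − R_C·δ_{CC} = R_C/k. With 1/k = 0.000064 m/kN, R_C = δ_0 / (δ_{CC} + 1/k) = 0.063655 / (0.000972 + 0.000064) = 61.44 kN.
Moment equilibrium about A: M_A = Σ(load moments about A) − R_C·L = 374.2 − 61.44×5.4 = 42.46 kN·m.

M_A = 42.46 kN·m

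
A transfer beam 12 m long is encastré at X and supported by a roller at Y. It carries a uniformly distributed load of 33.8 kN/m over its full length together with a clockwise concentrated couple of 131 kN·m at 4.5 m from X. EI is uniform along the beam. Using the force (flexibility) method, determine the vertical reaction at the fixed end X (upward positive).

Take the reaction at Y as the redundant and release it; the primary structure is a cantilever fixed at X.
Downward deflection at the released point Y due to the loads:
  UDL 33.8: wL⁴/(8EI) = 87610/EI
  clockwise couple 131 at a = 4.5: M₀a(2L − a)/(2EI) = 5748/EI
  δ_0 = 93357/EI
Flexibility coefficient — unit upward force at Y: δ_{YY} = L³/(3EI) = 576/EI.
The prop prevents deflection at Y: R_Y = δ_0/δ_{YY} = 93357/576 = 162.1 kN.
Vertical equilibrium: R_X = ΣP − R_Y = 405.6 − 162.1 = 243.5 kN.

R_X = 243.5 kN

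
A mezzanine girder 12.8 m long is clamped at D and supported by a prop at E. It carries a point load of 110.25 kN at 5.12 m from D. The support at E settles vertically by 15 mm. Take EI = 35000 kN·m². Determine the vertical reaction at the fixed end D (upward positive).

R_D = 88.07 kN

Remove the prop at E; the released (primary) structure is a cantilever built in at D.
Deflection at E on the released cantilever, summing each load's contribution:
  point load 110.25 at a = 5.12: Pa²(3L − a)/(6EI) = 16031/EI
Flexibility coefficient — unit upward force at E: δ_{EE} = L³/(3EI) = 699.1/EI.
With EI = 35000 kN·m²: δ_0 = 0.45802 m and δ_{EE} = 0.019973 m/kN.
Compatibility — the beam at E must follow the support down by 0.015 m: δ_0 − R_E·δ_{EE} = 0.015, so R_E = (0.45802 − 0.015)/0.019973 = 22.18 kN.
Vertical equilibrium: R_D = ΣP − R_E = 110.2 − 22.18 = 88.07 kN.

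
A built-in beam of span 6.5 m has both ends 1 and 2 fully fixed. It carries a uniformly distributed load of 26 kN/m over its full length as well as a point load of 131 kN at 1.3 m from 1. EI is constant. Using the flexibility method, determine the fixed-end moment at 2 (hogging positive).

M_2 = 118.8 kN·m

Release both end moments; the primary structure is a simply-supported span 12 with redundants M_1 and M_2.
On the primary (simply-supported) span, the end slopes from the loading are:
  at 1: UDL 26: wL³/(24EI) = 297.5/EI
  at 2: UDL 26: wL³/(24EI) = 297.5/EI
  at 1: point load 131 at a = 1.3: Pab(L + b)/(6LEI) = 265.7/EI
  at 2: point load 131 at a = 1.3: Pab(L + a)/(6LEI) = 177.1/EI
  θ_10 = 563.2/EI,  θ_20 = 474.6/EI
Flexibility coefficients: a unit moment at one end gives L/(3EI) there and L/(6EI) at the far end, so f₁₁ = f₂₂ = 2.167/EI and f₁₂ = f₂₁ = 1.083/EI.
Compatibility — zero rotation at each built-in end:
  2.167 M_1 + 1.083 M_2 = 563.2
  1.083 M_1 + 2.167 M_2 = 474.6
Solving the pair gives M_1 = 200.5 kN·m and M_2 = 118.8 kN·m (hogging).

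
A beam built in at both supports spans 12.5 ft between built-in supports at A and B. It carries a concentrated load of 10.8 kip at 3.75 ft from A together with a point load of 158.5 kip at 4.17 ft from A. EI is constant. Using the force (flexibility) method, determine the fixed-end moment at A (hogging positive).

M_A = 313.4 kip·ft

Take the two fixed-end moments M_A, M_B as redundants; the released structure is the simple span AB.
End rotations of the released simple span under the applied load (×1/EI):
  at A: point load 10.8 at a = 3.75: Pab(L + b)/(6LEI) = 100.4/EI
  at B: point load 10.8 at a = 3.75: Pab(L + a)/(6LEI) = 76.78/EI
  at A: point load 158.5 at a = 4.17: Pab(L + b)/(6LEI) = 1529/EI
  at B: point load 158.5 at a = 4.17: Pab(L + a)/(6LEI) = 1224/EI
  θ_A0 = 1630/EI,  θ_B0 = 1301/EI
Flexibility coefficients: a unit moment at one end gives L/(3EI) there and L/(6EI) at the far end, so f₁₁ = f₂₂ = 4.167/EI and f₁₂ = f₂₁ = 2.083/EI.
Compatibility — zero rotation at each built-in end:
  4.167 M_A + 2.083 M_B = 1630
  2.083 M_A + 4.167 M_B = 1301
Solving the pair gives M_A = 313.4 kip·ft and M_B = 155.4 kip·ft (hogging).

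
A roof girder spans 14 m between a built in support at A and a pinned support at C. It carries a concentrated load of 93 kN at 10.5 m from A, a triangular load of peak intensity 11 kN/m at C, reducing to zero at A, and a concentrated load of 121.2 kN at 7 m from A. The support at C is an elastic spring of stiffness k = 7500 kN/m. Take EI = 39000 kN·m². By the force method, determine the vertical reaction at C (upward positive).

R_C = 138.3 kN

Choose R_C as the redundant. The primary structure is the cantilever fixed at A.
Deflection at C on the released cantilever, summing each load's contribution:
  point load 93 at a = 10.5: Pa²(3L − a)/(6EI) = 53830/EI
  triangular load, peak 11 at the free end: 11w₀L⁴/(120EI) = 38736/EI
  point load 121.2 at a = 7: Pa²(3L − a)/(6EI) = 34643/EI
  δ_0 = 127209/EI
Tip deflection under a unit load at C: L³/(3EI) = 914.7/EI.
With EI = 39000 kN·m²: δ_0 = 3.2618 m and δ_{CC} = 0.023453 m/kN.
Compatibility — the spring shortens by R_C/k under the reaction it provides: δ_0 − R_C·δ_{CC} = R_C/k. With 1/k = 0.000133 m/kN, R_C = δ_0 / (δ_{CC} + 1/k) = 3.2618 / (0.023453 + 0.000133) = 138.3 kN.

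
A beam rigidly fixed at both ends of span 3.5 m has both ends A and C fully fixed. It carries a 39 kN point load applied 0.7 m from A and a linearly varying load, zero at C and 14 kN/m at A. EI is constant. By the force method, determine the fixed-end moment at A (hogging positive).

Release both end moments; the primary structure is a simply-supported span AC with redundants M_A and M_C.
End rotations of the released simple span under the applied load (×1/EI):
  at A: point load 39 at a = 0.7: Pab(L + b)/(6LEI) = 22.93/EI
  at C: point load 39 at a = 0.7: Pab(L + a)/(6LEI) = 15.29/EI
  at A: triangular load, peak 14: w₀L³/(45EI) = 13.34/EI
  at C: triangular load, peak 14: 7w₀L³/(360EI) = 11.67/EI
  θ_A0 = 36.27/EI,  θ_C0 = 26.96/EI
Flexibility coefficients: a unit moment at one end gives L/(3EI) there and L/(6EI) at the far end, so f₁₁ = f₂₂ = 1.167/EI and f₁₂ = f₂₁ = 0.5833/EI.
Compatibility — zero rotation at each built-in end:
  1.167 M_A + 0.5833 M_C = 36.27
  0.5833 M_A + 1.167 M_C = 26.96
Solving the pair gives M_A = 26.05 kN·m and M_C = 10.08 kN·m (hogging).

M_A = 26.05 kN·m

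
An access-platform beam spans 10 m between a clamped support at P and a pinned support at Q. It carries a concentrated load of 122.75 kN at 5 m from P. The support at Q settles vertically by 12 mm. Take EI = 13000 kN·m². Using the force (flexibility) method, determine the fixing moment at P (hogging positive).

Release the roller at Q. Primary structure: cantilever fixed at P.
Downward deflection at the released point Q due to the loads:
  point load 122.75 at a = 5: Pa²(3L − a)/(6EI) = 12786/EI
Flexibility coefficient — unit upward force at Q: δ_{QQ} = L³/(3EI) = 333.3/EI.
With EI = 13000 kN·m²: δ_0 = 0.98357 m and δ_{QQ} = 0.025641 m/kN.
Compatibility — the beam at Q must follow the support down by 0.012 m: δ_0 − R_Q·δ_{QQ} = 0.012, so R_Q = (0.98357 − 0.012)/0.025641 = 37.89 kN.
Moment equilibrium about P: M_P = Σ(load moments about P) − R_Q·L = 613.8 − 37.89×10 = 234.8 kN·m.

M_P = 234.8 kN·m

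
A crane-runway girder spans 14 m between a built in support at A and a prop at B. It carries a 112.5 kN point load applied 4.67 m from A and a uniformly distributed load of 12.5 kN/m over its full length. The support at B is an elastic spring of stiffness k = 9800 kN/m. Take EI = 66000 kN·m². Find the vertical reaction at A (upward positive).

Choose R_B as the redundant. The primary structure is the cantilever fixed at A.
Downward deflection at the released point B due to the loads:
  point load 112.5 at a = 4.67: Pa²(3L − a)/(6EI) = 15265/EI
  UDL 12.5: wL⁴/(8EI) = 60025/EI
  δ_0 = 75290/EI
Flexibility coefficient — unit upward force at B: δ_{BB} = L³/(3EI) = 914.7/EI.
With EI = 66000 kN·m²: δ_0 = 1.1408 m and δ_{BB} = 0.013859 m/kN.
Compatibility — the spring shortens by R_B/k under the reaction it provides: δ_0 − R_B·δ_{BB} = R_B/k. With 1/k = 0.000102 m/kN, R_B = δ_0 / (δ_{BB} + 1/k) = 1.1408 / (0.013859 + 0.000102) = 81.71 kN.
Vertical equilibrium: R_A = ΣP − R_B = 287.5 − 81.71 = 205.8 kN.

R_A = 205.8 kN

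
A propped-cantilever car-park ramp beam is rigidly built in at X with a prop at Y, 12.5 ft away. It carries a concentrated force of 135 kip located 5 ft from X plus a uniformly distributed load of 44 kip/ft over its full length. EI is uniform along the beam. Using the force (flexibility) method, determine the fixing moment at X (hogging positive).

M_X = 1183 kip·ft

Choose R_Y as the redundant. The primary structure is the cantilever fixed at X.
Primary-structure tip deflection at Y by superposition:
  point load 135 at a = 5: Pa²(3L − a)/(6EI) = 18281/EI
  UDL 44: wL⁴/(8EI) = 134277/EI
  δ_0 = 152559/EI
Tip deflection under a unit load at Y: L³/(3EI) = 651/EI.
Compatibility at Y: δ_0 − R_Y·δ_{YY} = 0, so R_Y = 152559/651 = 234.3 kip.
Moment equilibrium about X: M_X = Σ(load moments about X) − R_Y·L = 4112 − 234.3×12.5 = 1183 kip·ft.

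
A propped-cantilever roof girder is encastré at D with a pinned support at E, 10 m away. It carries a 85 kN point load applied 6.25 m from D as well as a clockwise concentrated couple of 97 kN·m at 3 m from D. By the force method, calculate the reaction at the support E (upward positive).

R_E = 46.85 kN

Take the reaction at E as the redundant and release it; the primary structure is a cantilever fixed at D.
Downward deflection at the released point E due to the loads:
  point load 85 at a = 6.25: Pa²(3L − a)/(6EI) = 13143/EI
  clockwise couple 97 at a = 3: M₀a(2L − a)/(2EI) = 2474/EI
  δ_0 = 15616/EI
Tip deflection under a unit load at E: L³/(3EI) = 333.3/EI.
Compatibility at E: δ_0 − R_E·δ_{EE} = 0, so R_E = 15616/333.3 = 46.85 kN.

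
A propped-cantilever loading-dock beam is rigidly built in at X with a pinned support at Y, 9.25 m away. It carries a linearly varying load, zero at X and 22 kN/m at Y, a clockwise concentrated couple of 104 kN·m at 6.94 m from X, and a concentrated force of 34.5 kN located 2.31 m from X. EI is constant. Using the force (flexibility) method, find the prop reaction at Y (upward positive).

Remove the prop at Y; the released (primary) structure is a cantilever built in at X.
Free-end deflection of the primary structure under the applied loading (downward +):
  triangular load, peak 22 at the free end: 11w₀L⁴/(120EI) = 14764/EI
  clockwise couple 104 at a = 6.94: M₀a(2L − a)/(2EI) = 4172/EI
  point load 34.5 at a = 2.31: Pa²(3L − a)/(6EI) = 780.6/EI
  δ_0 = 19716/EI
Flexibility coefficient — unit upward force at Y: δ_{YY} = L³/(3EI) = 263.8/EI.
Compatibility at Y: δ_0 − R_Y·δ_{YY} = 0, so R_Y = 19716/263.8 = 74.73 kN.

R_Y = 74.73 kN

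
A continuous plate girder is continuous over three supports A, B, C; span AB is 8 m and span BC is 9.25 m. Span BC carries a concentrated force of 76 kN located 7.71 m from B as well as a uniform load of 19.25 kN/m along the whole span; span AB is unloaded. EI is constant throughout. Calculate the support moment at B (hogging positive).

M_B = 140.9 kN·m

Release continuity at B by inserting a hinge; the redundant is the internal moment M_B. The primary structure is two simply-supported spans AB and BC.
End slopes at the hinge B, treating each span as simply supported:
  span BC: point load 76 at a = 7.71: Pab(L + b)/(6LEI) = 175.4/EI
  span BC: UDL 19.25: wL³/(24EI) = 634.8/EI
  relative rotation θ_0 = (0 + 810.2)/EI = 810.2/EI
A unit hogging moment at B produces rotation L₁/(3EI) + L₂/(3EI) = 5.75/EI.
Slope continuity at B: θ_0 = M_B·5.75/EI, so M_B = 810.2/5.75 = 140.9 kN·m (hogging).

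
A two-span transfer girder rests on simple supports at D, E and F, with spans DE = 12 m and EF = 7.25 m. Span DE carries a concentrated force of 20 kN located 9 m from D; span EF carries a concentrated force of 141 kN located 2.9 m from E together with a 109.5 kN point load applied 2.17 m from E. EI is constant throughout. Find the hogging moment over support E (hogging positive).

Take M_E as the redundant. Released structure: two simple spans DE and EF with a hinge at E.
Rotations at E on the released spans (each span's end-slope, ×1/EI):
  span DE: point load 20 at a = 9: Pab(L + a)/(6LEI) = 157.5/EI
  span EF: point load 141 at a = 2.9: Pab(L + b)/(6LEI) = 474.3/EI
  span EF: point load 109.5 at a = 2.17: Pab(L + b)/(6LEI) = 342.1/EI
  relative rotation θ_0 = (157.5 + 816.5)/EI = 974/EI
A unit hogging moment at E produces rotation L₁/(3EI) + L₂/(3EI) = 6.417/EI.
Slope continuity at E: θ_0 = M_E·6.417/EI, so M_E = 974/6.417 = 151.8 kN·m (hogging).

M_E = 151.8 kN·m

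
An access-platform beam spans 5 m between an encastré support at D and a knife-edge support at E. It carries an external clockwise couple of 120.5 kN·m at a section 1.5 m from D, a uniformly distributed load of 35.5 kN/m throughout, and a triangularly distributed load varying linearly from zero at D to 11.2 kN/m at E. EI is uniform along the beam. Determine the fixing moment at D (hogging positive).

Remove the prop at E; the released (primary) structure is a cantilever built in at D.
Deflection at E on the released cantilever, summing each load's contribution:
  clockwise couple 120.5 at a = 1.5: M₀a(2L − a)/(2EI) = 768.2/EI
  UDL 35.5: wL⁴/(8EI) = 2773/EI
  triangular load, peak 11.2 at the free end: 11w₀L⁴/(120EI) = 641.7/EI
  δ_0 = 4183/EI
Tip deflection under a unit load at E: L³/(3EI) = 41.67/EI.
Compatibility at E: δ_0 − R_E·δ_{EE} = 0, so R_E = 4183/41.67 = 100.4 kN.
Moment equilibrium about D: M_D = Σ(load moments about D) − R_E·L = 657.6 − 100.4×5 = 155.6 kN·m.

M_D = 155.6 kN·m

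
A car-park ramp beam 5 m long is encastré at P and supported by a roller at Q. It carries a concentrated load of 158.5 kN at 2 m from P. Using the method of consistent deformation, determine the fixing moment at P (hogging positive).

M_P = 152.2 kN·m

Take the reaction at Q as the redundant and release it; the primary structure is a cantilever fixed at P.
Primary-structure tip deflection at Q by superposition:
  point load 158.5 at a = 2: Pa²(3L − a)/(6EI) = 1374/EI
Tip deflection under a unit load at Q: L³/(3EI) = 41.67/EI.
Compatibility at Q: δ_0 − R_Q·δ_{QQ} = 0, so R_Q = 1374/41.67 = 32.97 kN.
Moment equilibrium about P: M_P = Σ(load moments about P) − R_Q·L = 317 − 32.97×5 = 152.2 kN·m.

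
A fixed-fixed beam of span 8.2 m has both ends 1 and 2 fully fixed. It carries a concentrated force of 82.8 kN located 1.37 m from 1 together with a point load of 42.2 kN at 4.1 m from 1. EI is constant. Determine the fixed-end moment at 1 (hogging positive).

M_1 = 122 kN·m

Take the two fixed-end moments M_1, M_2 as redundants; the released structure is the simple span 12.
Simple-span end rotations at 1 and 2 under the given loads:
  at 1: point load 82.8 at a = 1.37: Pab(L + b)/(6LEI) = 236.7/EI
  at 2: point load 82.8 at a = 1.37: Pab(L + a)/(6LEI) = 150.7/EI
  at 1: point load 42.2 at a = 4.1: Pab(L + b)/(6LEI) = 177.3/EI
  at 2: point load 42.2 at a = 4.1: Pab(L + a)/(6LEI) = 177.3/EI
  θ_10 = 414/EI,  θ_20 = 328/EI
Flexibility coefficients: a unit moment at one end gives L/(3EI) there and L/(6EI) at the far end, so f₁₁ = f₂₂ = 2.733/EI and f₁₂ = f₂₁ = 1.367/EI.
Compatibility — zero rotation at each built-in end:
  2.733 M_1 + 1.367 M_2 = 414
  1.367 M_1 + 2.733 M_2 = 328
Solving the pair gives M_1 = 122 kN·m and M_2 = 59.04 kN·m (hogging).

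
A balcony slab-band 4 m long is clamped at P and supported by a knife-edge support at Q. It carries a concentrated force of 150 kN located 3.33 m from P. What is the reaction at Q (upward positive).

R_Q = 112.7 kN

Remove the prop at Q; the released (primary) structure is a cantilever built in at P.
Deflection at Q on the released cantilever, summing each load's contribution:
  point load 150 at a = 3.33: Pa²(3L − a)/(6EI) = 2404/EI
Flexibility coefficient — unit upward force at Q: δ_{QQ} = L³/(3EI) = 21.33/EI.
The prop prevents deflection at Q: R_Q = δ_0/δ_{QQ} = 2404/21.33 = 112.7 kN.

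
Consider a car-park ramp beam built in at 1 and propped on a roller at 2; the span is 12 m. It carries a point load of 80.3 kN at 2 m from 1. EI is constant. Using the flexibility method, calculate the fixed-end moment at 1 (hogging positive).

Take the reaction at 2 as the redundant and release it; the primary structure is a cantilever fixed at 1.
Primary-structure tip deflection at 2 by superposition:
  point load 80.3 at a = 2: Pa²(3L − a)/(6EI) = 1820/EI
Tip deflection under a unit load at 2: L³/(3EI) = 576/EI.
Compatibility at 2: δ_0 − R_2·δ_{22} = 0, so R_2 = 1820/576 = 3.16 kN.
Moment equilibrium about 1: M_1 = Σ(load moments about 1) − R_2·L = 160.6 − 3.16×12 = 122.7 kN·m.

M_1 = 122.7 kN·m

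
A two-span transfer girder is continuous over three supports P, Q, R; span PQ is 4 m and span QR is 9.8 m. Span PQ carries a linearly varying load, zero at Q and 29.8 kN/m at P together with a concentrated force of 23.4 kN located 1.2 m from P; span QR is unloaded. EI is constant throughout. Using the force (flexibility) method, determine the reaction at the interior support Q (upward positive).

Take M_Q as the redundant. Released structure: two simple spans PQ and QR with a hinge at Q.
End slopes at the hinge Q, treating each span as simply supported:
  span PQ: triangular load, peak 29.8: 7w₀L³/(360EI) = 37.08/EI
  span PQ: point load 23.4 at a = 1.2: Pab(L + a)/(6LEI) = 17.04/EI
  relative rotation θ_0 = (54.12 + 0)/EI = 54.12/EI
A unit hogging moment at Q produces rotation L₁/(3EI) + L₂/(3EI) = 4.6/EI.
Slope continuity at Q: θ_0 = M_Q·4.6/EI, so M_Q = 54.12/4.6 = 11.77 kN·m (hogging).
Span PQ, ΣM about P with M_Q applied at Q: R_Q^{PQ}·4 = 107.5 + 11.77, so R_Q^{PQ} = 29.83 kN and R_P = 83 − 29.83 = 53.17 kN.
Span QR, ΣM about R: R_Q^{QR}·9.8 = 0 + 11.77, so R_Q^{QR} = 1.201 kN and R_R = 0 − 1.201 = -1.201 kN.
R_Q = 29.83 + 1.201 = 31.03 kN.

R_Q = 31.03 kN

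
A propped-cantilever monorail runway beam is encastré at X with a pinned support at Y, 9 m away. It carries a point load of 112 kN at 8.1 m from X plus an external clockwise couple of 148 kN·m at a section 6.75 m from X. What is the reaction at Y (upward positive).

Remove the prop at Y; the released (primary) structure is a cantilever built in at X.
Free-end deflection of the primary structure under the applied loading (downward +):
  point load 112 at a = 8.1: Pa²(3L − a)/(6EI) = 23147/EI
  clockwise couple 148 at a = 6.75: M₀a(2L − a)/(2EI) = 5619/EI
  δ_0 = 28767/EI
Flexibility coefficient — unit upward force at Y: δ_{YY} = L³/(3EI) = 243/EI.
The prop prevents deflection at Y: R_Y = δ_0/δ_{YY} = 28767/243 = 118.4 kN.

R_Y = 118.4 kN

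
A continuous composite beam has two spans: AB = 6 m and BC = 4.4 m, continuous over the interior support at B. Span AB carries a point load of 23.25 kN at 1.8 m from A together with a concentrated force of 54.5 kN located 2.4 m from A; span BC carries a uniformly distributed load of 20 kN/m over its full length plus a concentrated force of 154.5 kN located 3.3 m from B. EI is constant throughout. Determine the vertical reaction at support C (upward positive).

R_C = 137.9 kN

Insert a hinge at B; M_B is the redundant, and each span becomes simply supported.
Rotations at B on the released spans (each span's end-slope, ×1/EI):
  span AB: point load 23.25 at a = 1.8: Pab(L + a)/(6LEI) = 38.08/EI
  span AB: point load 54.5 at a = 2.4: Pab(L + a)/(6LEI) = 109.9/EI
  span BC: UDL 20: wL³/(24EI) = 70.99/EI
  span BC: point load 154.5 at a = 3.3: Pab(L + b)/(6LEI) = 116.8/EI
  relative rotation θ_0 = (148 + 187.8)/EI = 335.8/EI
A unit hogging moment at B produces rotation L₁/(3EI) + L₂/(3EI) = 3.467/EI.
Compatibility: M_B·(L₁+L₂)/(3EI) = θ_0, giving M_B = 96.86 kN·m (hogging).
Span BC, ΣM about C: R_B^{BC}·4.4 = 363.6 + 96.86, so R_B^{BC} = 104.6 kN and R_C = 242.5 − 104.6 = 137.9 kN.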